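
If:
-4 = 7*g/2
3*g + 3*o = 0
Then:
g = -8/7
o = 8/7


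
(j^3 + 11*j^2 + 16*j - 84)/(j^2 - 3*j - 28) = (-j^3 - 11*j^2 - 16*j + 84)/(-j^2 + 3*j + 28)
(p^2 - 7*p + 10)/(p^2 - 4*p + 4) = (p - 5)/(p - 2)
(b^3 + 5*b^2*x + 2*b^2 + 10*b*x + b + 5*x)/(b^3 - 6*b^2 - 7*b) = (b^2 + 5*b*x + b + 5*x)/(b*(b - 7))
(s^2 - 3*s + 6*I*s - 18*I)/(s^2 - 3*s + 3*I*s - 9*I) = (s + 6*I)/(s + 3*I)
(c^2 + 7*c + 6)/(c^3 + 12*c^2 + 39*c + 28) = (c + 6)/(c^2 + 11*c + 28)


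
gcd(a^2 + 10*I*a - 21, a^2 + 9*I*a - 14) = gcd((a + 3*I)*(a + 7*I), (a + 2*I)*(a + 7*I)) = a + 7*I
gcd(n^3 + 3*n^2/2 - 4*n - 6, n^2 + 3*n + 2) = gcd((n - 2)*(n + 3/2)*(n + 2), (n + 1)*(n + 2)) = n + 2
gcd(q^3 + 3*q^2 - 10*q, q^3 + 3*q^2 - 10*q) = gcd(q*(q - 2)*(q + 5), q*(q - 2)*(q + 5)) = q^3 + 3*q^2 - 10*q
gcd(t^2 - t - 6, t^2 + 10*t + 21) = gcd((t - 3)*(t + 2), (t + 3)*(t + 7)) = 1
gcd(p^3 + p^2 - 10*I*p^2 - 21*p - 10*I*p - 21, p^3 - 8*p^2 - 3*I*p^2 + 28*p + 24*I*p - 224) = p - 7*I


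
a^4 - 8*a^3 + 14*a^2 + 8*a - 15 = (a - 5)*(a - 3)*(a - 1)*(a + 1)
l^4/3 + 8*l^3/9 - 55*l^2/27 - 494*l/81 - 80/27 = (l/3 + 1)*(l - 8/3)*(l + 2/3)*(l + 5/3)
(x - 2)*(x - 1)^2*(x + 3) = x^4 - x^3 - 7*x^2 + 13*x - 6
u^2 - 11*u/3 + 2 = (u - 3)*(u - 2/3)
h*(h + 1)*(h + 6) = h^3 + 7*h^2 + 6*h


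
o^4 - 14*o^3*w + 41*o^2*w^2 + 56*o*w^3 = o*(o - 8*w)*(o - 7*w)*(o + w)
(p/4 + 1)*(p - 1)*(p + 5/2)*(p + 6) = p^4/4 + 23*p^3/8 + 73*p^2/8 + 11*p/4 - 15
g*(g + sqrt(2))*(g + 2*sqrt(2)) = g^3 + 3*sqrt(2)*g^2 + 4*g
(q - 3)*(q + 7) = q^2 + 4*q - 21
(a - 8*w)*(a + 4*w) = a^2 - 4*a*w - 32*w^2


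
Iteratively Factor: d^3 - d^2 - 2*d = (d + 1)*(d^2 - 2*d) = d*(d + 1)*(d - 2)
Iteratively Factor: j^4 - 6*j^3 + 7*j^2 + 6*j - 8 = (j - 2)*(j^3 - 4*j^2 - j + 4) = (j - 2)*(j + 1)*(j^2 - 5*j + 4) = (j - 4)*(j - 2)*(j + 1)*(j - 1)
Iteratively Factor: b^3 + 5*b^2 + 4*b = (b + 1)*(b^2 + 4*b) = (b + 1)*(b + 4)*(b)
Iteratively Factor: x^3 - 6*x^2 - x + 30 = (x - 3)*(x^2 - 3*x - 10) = (x - 3)*(x + 2)*(x - 5)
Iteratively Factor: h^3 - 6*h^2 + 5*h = (h)*(h^2 - 6*h + 5) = h*(h - 1)*(h - 5)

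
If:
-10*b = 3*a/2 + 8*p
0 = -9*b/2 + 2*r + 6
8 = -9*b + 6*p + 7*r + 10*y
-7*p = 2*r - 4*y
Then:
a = 2912*y/243 - 7600/243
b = 668/81 - 376*y/81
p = 32*y/9 - 40/9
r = 140/9 - 94*y/9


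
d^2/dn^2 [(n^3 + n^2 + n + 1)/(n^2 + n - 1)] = 2*(2*n^3 + 3*n^2 + 9*n + 4)/(n^6 + 3*n^5 - 5*n^3 + 3*n - 1)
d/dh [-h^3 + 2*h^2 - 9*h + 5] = -3*h^2 + 4*h - 9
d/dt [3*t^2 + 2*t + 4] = 6*t + 2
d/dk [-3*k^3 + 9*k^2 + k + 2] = -9*k^2 + 18*k + 1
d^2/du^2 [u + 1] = 0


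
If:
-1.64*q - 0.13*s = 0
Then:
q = -0.0792682926829268*s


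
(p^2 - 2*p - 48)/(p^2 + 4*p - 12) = (p - 8)/(p - 2)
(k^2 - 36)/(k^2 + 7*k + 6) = (k - 6)/(k + 1)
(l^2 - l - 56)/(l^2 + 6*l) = (l^2 - l - 56)/(l*(l + 6))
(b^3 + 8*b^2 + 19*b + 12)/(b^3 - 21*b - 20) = (b + 3)/(b - 5)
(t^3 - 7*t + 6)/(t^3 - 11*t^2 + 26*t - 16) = (t + 3)/(t - 8)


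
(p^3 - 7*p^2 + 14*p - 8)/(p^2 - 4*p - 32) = (-p^3 + 7*p^2 - 14*p + 8)/(-p^2 + 4*p + 32)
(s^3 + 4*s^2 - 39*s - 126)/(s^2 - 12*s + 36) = (s^2 + 10*s + 21)/(s - 6)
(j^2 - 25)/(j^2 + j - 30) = (j + 5)/(j + 6)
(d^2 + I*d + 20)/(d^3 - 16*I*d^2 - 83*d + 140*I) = (d + 5*I)/(d^2 - 12*I*d - 35)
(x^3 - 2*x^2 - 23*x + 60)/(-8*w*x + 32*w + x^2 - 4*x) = (x^2 + 2*x - 15)/(-8*w + x)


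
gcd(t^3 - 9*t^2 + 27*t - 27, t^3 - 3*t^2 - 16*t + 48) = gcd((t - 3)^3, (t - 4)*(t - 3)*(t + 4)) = t - 3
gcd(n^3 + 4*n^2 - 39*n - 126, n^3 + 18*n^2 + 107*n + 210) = n + 7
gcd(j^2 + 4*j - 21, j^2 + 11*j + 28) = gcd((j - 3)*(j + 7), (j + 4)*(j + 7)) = j + 7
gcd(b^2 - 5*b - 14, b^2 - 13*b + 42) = b - 7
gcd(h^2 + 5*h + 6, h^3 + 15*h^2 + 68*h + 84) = h + 2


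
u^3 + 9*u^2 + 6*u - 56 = (u - 2)*(u + 4)*(u + 7)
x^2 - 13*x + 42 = (x - 7)*(x - 6)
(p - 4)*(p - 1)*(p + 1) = p^3 - 4*p^2 - p + 4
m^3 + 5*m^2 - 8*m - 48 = (m - 3)*(m + 4)^2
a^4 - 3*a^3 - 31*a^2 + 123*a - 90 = (a - 5)*(a - 3)*(a - 1)*(a + 6)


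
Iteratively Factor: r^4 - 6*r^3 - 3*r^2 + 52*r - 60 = (r - 2)*(r^3 - 4*r^2 - 11*r + 30) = (r - 5)*(r - 2)*(r^2 + r - 6) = (r - 5)*(r - 2)^2*(r + 3)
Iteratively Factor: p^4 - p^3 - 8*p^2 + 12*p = (p - 2)*(p^3 + p^2 - 6*p) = p*(p - 2)*(p^2 + p - 6) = p*(p - 2)*(p + 3)*(p - 2)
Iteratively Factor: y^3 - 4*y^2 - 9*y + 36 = (y + 3)*(y^2 - 7*y + 12) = (y - 3)*(y + 3)*(y - 4)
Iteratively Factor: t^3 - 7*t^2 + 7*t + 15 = (t - 3)*(t^2 - 4*t - 5) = (t - 5)*(t - 3)*(t + 1)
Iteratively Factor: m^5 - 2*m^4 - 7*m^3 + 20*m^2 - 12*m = (m - 2)*(m^4 - 7*m^2 + 6*m) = (m - 2)^2*(m^3 + 2*m^2 - 3*m) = m*(m - 2)^2*(m^2 + 2*m - 3) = m*(m - 2)^2*(m - 1)*(m + 3)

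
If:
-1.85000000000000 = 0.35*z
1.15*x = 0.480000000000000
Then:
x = 0.42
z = -5.29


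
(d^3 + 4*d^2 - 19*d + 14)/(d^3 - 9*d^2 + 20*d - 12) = (d + 7)/(d - 6)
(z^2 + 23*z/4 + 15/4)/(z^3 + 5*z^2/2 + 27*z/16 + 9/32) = 8*(z + 5)/(8*z^2 + 14*z + 3)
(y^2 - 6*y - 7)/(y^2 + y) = (y - 7)/y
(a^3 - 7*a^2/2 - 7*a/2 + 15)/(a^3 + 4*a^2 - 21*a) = (a^2 - a/2 - 5)/(a*(a + 7))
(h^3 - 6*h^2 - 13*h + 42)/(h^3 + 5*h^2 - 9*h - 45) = (h^2 - 9*h + 14)/(h^2 + 2*h - 15)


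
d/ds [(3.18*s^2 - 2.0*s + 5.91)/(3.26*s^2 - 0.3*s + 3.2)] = (5.566*s^2 - 18.1812*s - 4.627)/(10.6276*s^4 - 1.956*s^3 + 20.954*s^2 - 1.92*s + 10.24)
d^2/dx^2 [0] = 0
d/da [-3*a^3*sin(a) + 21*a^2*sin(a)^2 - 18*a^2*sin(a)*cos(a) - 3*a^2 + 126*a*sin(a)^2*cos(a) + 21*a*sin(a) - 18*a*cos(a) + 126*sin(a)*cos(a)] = -3*a^3*cos(a) - 9*a^2*sin(a) + 21*a^2*sin(2*a) - 18*a^2*cos(2*a) - 27*a*sin(a)/2 - 18*a*sin(2*a) + 189*a*sin(3*a)/2 + 21*a*cos(a) - 21*a*cos(2*a) + 15*a + 21*sin(a) + 27*cos(a)/2 + 126*cos(2*a) - 63*cos(3*a)/2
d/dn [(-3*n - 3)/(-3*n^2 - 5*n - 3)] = 3*(3*n^2 + 5*n - (n + 1)*(6*n + 5) + 3)/(3*n^2 + 5*n + 3)^2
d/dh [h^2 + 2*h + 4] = 2*h + 2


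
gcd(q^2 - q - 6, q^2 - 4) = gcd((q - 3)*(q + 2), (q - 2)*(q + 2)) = q + 2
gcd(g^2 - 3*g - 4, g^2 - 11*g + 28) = g - 4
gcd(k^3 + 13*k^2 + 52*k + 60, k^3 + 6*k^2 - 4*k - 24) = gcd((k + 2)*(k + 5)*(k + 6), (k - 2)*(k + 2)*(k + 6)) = k^2 + 8*k + 12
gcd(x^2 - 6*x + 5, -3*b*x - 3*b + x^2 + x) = 1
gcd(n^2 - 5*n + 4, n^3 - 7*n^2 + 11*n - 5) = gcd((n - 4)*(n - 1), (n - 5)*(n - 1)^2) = n - 1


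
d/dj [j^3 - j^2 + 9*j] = 3*j^2 - 2*j + 9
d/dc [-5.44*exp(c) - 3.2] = -5.44*exp(c)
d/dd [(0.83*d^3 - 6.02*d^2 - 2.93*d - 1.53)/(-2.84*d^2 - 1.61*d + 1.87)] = (-2.3572*d^4 - 2.6726*d^3 + 6.0273*d^2 - 31.2052*d - 7.9424)/(8.0656*d^4 + 9.1448*d^3 - 8.0295*d^2 - 6.0214*d + 3.4969)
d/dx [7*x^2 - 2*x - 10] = 14*x - 2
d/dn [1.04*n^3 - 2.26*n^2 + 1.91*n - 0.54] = 3.12*n^2 - 4.52*n + 1.91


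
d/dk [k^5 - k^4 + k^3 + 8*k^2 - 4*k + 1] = 5*k^4 - 4*k^3 + 3*k^2 + 16*k - 4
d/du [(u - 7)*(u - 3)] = 2*u - 10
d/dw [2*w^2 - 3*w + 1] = 4*w - 3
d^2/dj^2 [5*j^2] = 10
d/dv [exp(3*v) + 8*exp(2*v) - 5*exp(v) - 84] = (3*exp(2*v) + 16*exp(v) - 5)*exp(v)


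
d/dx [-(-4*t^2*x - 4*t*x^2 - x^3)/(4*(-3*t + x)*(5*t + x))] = (-60*t^4 - 120*t^3*x - 41*t^2*x^2 + 4*t*x^3 + x^4)/(4*(225*t^4 - 60*t^3*x - 26*t^2*x^2 + 4*t*x^3 + x^4))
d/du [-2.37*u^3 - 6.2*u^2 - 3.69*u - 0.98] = -7.11*u^2 - 12.4*u - 3.69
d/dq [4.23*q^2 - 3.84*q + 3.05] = 8.46*q - 3.84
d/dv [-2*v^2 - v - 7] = -4*v - 1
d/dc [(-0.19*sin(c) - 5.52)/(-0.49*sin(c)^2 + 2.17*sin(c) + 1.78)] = (-0.0931*sin(c)^2 - 5.4096*sin(c) + 11.6402)*cos(c)/(0.2401*sin(c)^4 - 2.1266*sin(c)^3 + 2.9645*sin(c)^2 + 7.7252*sin(c) + 3.1684)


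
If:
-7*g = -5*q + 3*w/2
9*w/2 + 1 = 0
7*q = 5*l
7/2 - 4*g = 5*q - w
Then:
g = 65/198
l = 2723/4950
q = 389/990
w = -2/9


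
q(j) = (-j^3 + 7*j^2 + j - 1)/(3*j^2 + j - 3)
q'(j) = (-6*j - 1)*(-j^3 + 7*j^2 + j - 1)/(3*j^2 + j - 3)^2 + (-3*j^2 + 14*j + 1)/(3*j^2 + j - 3)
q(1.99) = 1.92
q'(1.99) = -0.72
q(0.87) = 32.05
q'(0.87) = -1339.43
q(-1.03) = -7.66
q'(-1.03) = 66.42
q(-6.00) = 4.66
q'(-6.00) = -0.28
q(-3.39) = 4.09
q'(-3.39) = -0.06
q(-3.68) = 4.12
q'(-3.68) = -0.12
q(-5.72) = 4.58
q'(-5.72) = -0.28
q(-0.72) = -1.05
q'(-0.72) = 6.53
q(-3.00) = 4.10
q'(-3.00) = 0.08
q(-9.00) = 5.57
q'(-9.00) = -0.32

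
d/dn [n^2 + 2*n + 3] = 2*n + 2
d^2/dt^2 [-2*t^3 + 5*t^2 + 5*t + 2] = 10 - 12*t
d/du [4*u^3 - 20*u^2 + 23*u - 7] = 12*u^2 - 40*u + 23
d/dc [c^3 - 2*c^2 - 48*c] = 3*c^2 - 4*c - 48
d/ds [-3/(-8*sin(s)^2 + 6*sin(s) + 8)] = 3*(3 - 8*sin(s))*cos(s)/(2*(3*sin(s) + 4*cos(s)^2)^2)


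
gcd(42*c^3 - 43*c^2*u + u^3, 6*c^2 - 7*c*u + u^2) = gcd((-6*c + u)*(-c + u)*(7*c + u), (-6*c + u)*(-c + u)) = 6*c^2 - 7*c*u + u^2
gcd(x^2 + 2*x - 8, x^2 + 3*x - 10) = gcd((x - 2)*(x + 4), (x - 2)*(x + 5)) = x - 2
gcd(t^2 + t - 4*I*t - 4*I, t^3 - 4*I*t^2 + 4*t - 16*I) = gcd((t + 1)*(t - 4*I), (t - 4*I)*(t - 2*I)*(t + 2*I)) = t - 4*I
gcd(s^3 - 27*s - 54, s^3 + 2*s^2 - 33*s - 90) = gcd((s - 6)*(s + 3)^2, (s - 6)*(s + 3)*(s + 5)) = s^2 - 3*s - 18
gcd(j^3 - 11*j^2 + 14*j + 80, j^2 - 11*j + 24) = j - 8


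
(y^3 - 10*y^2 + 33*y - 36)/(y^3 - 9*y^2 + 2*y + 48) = (y^2 - 7*y + 12)/(y^2 - 6*y - 16)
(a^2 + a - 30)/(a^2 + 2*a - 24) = (a - 5)/(a - 4)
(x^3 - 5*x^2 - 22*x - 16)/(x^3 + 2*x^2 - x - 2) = (x - 8)/(x - 1)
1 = 1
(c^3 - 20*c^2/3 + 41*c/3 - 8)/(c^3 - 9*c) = (3*c^2 - 11*c + 8)/(3*c*(c + 3))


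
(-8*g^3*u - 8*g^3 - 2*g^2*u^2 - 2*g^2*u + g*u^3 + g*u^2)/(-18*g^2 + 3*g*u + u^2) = g*(-8*g^2*u - 8*g^2 - 2*g*u^2 - 2*g*u + u^3 + u^2)/(-18*g^2 + 3*g*u + u^2)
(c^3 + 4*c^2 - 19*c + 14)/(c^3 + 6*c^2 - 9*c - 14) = (c - 1)/(c + 1)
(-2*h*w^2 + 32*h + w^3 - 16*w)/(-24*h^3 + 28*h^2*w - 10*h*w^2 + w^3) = (w^2 - 16)/(12*h^2 - 8*h*w + w^2)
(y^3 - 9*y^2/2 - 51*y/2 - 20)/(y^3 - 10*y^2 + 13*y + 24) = (y + 5/2)/(y - 3)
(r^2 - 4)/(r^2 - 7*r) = (r^2 - 4)/(r*(r - 7))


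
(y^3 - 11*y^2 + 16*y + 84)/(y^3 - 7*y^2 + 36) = (y - 7)/(y - 3)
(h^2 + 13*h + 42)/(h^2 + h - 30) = (h + 7)/(h - 5)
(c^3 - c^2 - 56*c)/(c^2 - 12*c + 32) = c*(c + 7)/(c - 4)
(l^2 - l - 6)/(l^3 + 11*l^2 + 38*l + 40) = (l - 3)/(l^2 + 9*l + 20)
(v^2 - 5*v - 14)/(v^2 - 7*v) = (v + 2)/v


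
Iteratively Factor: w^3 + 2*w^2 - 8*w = (w)*(w^2 + 2*w - 8) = w*(w - 2)*(w + 4)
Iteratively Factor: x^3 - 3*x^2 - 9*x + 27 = (x + 3)*(x^2 - 6*x + 9) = (x - 3)*(x + 3)*(x - 3)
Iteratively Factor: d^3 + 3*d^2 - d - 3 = (d - 1)*(d^2 + 4*d + 3) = (d - 1)*(d + 1)*(d + 3)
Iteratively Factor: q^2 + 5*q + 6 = (q + 3)*(q + 2)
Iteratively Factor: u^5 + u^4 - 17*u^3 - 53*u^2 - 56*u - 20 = (u - 5)*(u^4 + 6*u^3 + 13*u^2 + 12*u + 4) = (u - 5)*(u + 2)*(u^3 + 4*u^2 + 5*u + 2) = (u - 5)*(u + 1)*(u + 2)*(u^2 + 3*u + 2) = (u - 5)*(u + 1)^2*(u + 2)*(u + 2)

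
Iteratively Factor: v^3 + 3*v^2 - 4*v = (v + 4)*(v^2 - v) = v*(v + 4)*(v - 1)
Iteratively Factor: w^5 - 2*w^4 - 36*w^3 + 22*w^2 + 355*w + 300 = (w + 4)*(w^4 - 6*w^3 - 12*w^2 + 70*w + 75) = (w - 5)*(w + 4)*(w^3 - w^2 - 17*w - 15) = (w - 5)^2*(w + 4)*(w^2 + 4*w + 3) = (w - 5)^2*(w + 1)*(w + 4)*(w + 3)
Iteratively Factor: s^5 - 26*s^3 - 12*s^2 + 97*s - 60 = (s + 3)*(s^4 - 3*s^3 - 17*s^2 + 39*s - 20) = (s - 1)*(s + 3)*(s^3 - 2*s^2 - 19*s + 20) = (s - 1)*(s + 3)*(s + 4)*(s^2 - 6*s + 5) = (s - 1)^2*(s + 3)*(s + 4)*(s - 5)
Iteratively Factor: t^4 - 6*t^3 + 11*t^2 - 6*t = (t - 1)*(t^3 - 5*t^2 + 6*t) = (t - 2)*(t - 1)*(t^2 - 3*t) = t*(t - 2)*(t - 1)*(t - 3)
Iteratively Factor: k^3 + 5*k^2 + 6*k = (k + 2)*(k^2 + 3*k) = (k + 2)*(k + 3)*(k)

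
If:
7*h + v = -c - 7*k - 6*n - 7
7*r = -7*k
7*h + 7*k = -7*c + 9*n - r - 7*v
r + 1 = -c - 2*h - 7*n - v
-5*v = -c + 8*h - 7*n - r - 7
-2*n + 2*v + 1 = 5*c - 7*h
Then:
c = 2083/77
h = 2412/77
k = -1649/77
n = -670/77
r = 1649/77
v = -3943/77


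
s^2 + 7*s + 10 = (s + 2)*(s + 5)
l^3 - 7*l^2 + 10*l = l*(l - 5)*(l - 2)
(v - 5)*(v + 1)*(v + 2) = v^3 - 2*v^2 - 13*v - 10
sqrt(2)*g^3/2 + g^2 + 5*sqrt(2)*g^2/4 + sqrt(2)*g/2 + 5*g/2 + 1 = (g + 1/2)*(g + 2)*(sqrt(2)*g/2 + 1)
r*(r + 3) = r^2 + 3*r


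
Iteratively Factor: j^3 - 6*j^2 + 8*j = (j)*(j^2 - 6*j + 8) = j*(j - 2)*(j - 4)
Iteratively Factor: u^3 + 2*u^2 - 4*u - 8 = (u - 2)*(u^2 + 4*u + 4) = (u - 2)*(u + 2)*(u + 2)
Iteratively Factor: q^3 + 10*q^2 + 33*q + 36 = (q + 3)*(q^2 + 7*q + 12) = (q + 3)^2*(q + 4)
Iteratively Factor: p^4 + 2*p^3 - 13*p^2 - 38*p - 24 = (p + 3)*(p^3 - p^2 - 10*p - 8) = (p + 2)*(p + 3)*(p^2 - 3*p - 4) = (p + 1)*(p + 2)*(p + 3)*(p - 4)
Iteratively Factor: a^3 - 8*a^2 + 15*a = (a - 5)*(a^2 - 3*a) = (a - 5)*(a - 3)*(a)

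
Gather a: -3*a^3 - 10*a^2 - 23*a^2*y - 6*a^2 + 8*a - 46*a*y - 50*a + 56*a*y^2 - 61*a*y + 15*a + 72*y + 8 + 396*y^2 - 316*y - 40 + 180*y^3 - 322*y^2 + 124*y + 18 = -3*a^3 + a^2*(-23*y - 16) + a*(56*y^2 - 107*y - 27) + 180*y^3 + 74*y^2 - 120*y - 14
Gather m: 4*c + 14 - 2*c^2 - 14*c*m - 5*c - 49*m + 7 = -2*c^2 - c + m*(-14*c - 49) + 21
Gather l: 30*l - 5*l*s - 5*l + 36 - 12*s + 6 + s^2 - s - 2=l*(25 - 5*s) + s^2 - 13*s + 40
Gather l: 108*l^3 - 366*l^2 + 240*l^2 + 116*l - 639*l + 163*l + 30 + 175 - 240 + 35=108*l^3 - 126*l^2 - 360*l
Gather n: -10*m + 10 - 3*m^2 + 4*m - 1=-3*m^2 - 6*m + 9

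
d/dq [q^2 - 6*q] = 2*q - 6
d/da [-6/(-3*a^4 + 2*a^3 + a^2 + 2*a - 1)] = 12*(-6*a^3 + 3*a^2 + a + 1)/(-3*a^4 + 2*a^3 + a^2 + 2*a - 1)^2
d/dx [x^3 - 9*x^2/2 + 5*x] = 3*x^2 - 9*x + 5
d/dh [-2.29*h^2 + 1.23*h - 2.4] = 1.23 - 4.58*h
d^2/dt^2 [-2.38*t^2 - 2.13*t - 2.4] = -4.76000000000000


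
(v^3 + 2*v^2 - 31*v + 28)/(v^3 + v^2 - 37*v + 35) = (v - 4)/(v - 5)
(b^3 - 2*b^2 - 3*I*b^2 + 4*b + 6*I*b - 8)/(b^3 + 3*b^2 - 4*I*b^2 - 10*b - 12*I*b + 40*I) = (b + I)/(b + 5)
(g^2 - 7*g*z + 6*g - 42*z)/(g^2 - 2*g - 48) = (g - 7*z)/(g - 8)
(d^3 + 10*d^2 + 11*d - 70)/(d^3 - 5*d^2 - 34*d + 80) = (d + 7)/(d - 8)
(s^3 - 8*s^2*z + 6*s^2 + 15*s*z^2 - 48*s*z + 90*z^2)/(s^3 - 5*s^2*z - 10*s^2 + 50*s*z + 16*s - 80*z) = (s^2 - 3*s*z + 6*s - 18*z)/(s^2 - 10*s + 16)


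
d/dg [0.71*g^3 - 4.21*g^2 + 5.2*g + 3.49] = 2.13*g^2 - 8.42*g + 5.2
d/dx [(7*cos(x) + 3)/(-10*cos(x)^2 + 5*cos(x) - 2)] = (-70*cos(x)^2 - 60*cos(x) + 29)*sin(x)/(10*sin(x)^2 + 5*cos(x) - 12)^2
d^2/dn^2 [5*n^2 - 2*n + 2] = 10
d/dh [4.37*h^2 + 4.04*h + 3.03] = 8.74*h + 4.04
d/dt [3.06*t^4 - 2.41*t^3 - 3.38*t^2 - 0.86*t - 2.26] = 12.24*t^3 - 7.23*t^2 - 6.76*t - 0.86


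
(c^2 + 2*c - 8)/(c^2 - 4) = (c + 4)/(c + 2)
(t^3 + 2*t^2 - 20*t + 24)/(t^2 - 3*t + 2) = (t^2 + 4*t - 12)/(t - 1)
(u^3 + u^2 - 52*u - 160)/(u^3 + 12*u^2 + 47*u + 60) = (u - 8)/(u + 3)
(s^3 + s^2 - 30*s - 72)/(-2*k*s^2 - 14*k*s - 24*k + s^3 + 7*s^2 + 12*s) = (s - 6)/(-2*k + s)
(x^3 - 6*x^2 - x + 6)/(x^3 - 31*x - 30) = (x - 1)/(x + 5)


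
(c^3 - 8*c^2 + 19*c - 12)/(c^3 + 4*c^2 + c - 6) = (c^2 - 7*c + 12)/(c^2 + 5*c + 6)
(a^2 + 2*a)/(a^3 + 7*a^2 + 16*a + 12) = a/(a^2 + 5*a + 6)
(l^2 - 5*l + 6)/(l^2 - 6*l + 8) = (l - 3)/(l - 4)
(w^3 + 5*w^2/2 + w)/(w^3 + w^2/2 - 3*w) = (2*w + 1)/(2*w - 3)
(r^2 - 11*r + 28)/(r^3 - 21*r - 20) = (-r^2 + 11*r - 28)/(-r^3 + 21*r + 20)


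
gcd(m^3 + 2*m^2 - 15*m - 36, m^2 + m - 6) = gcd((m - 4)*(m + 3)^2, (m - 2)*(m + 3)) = m + 3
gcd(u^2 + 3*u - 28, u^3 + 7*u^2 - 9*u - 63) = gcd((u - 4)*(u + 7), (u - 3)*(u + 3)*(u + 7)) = u + 7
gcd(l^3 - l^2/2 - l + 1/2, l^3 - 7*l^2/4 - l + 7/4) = l^2 - 1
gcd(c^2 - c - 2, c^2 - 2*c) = c - 2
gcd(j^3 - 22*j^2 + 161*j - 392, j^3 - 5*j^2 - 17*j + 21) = j - 7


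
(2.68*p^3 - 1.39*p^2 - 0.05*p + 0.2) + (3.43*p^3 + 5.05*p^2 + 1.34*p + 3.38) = 6.11*p^3 + 3.66*p^2 + 1.29*p + 3.58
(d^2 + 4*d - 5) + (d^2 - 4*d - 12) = 2*d^2 - 17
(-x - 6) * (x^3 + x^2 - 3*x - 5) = -x^4 - 7*x^3 - 3*x^2 + 23*x + 30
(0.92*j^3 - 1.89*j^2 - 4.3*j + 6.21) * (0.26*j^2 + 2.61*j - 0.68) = 0.2392*j^5 + 1.9098*j^4 - 6.6765*j^3 - 8.3232*j^2 + 19.1321*j - 4.2228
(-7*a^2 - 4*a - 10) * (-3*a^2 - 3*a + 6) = 21*a^4 + 33*a^3 + 6*a - 60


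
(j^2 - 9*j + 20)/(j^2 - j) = (j^2 - 9*j + 20)/(j*(j - 1))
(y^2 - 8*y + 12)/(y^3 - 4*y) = (y - 6)/(y*(y + 2))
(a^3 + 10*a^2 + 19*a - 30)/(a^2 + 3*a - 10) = (a^2 + 5*a - 6)/(a - 2)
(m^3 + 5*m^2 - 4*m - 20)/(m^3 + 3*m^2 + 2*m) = (m^2 + 3*m - 10)/(m*(m + 1))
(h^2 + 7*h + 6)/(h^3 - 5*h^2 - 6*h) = (h + 6)/(h*(h - 6))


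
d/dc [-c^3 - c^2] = c*(-3*c - 2)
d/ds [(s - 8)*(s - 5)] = 2*s - 13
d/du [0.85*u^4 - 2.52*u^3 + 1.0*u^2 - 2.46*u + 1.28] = 3.4*u^3 - 7.56*u^2 + 2.0*u - 2.46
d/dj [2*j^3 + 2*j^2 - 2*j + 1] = 6*j^2 + 4*j - 2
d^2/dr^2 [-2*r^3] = -12*r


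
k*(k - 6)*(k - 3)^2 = k^4 - 12*k^3 + 45*k^2 - 54*k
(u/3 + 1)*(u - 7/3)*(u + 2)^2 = u^4/3 + 14*u^3/9 - u^2/9 - 76*u/9 - 28/3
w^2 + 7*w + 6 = (w + 1)*(w + 6)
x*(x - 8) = x^2 - 8*x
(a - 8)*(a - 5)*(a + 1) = a^3 - 12*a^2 + 27*a + 40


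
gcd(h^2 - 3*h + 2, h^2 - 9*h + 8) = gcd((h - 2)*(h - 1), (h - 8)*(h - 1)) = h - 1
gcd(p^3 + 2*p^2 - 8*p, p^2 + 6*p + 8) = p + 4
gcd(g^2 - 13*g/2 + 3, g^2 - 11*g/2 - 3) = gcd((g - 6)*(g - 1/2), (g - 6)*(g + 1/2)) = g - 6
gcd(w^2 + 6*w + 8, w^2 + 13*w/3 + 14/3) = w + 2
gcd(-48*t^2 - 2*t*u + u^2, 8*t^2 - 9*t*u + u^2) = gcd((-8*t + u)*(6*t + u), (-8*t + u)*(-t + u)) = 8*t - u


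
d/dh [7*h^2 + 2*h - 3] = 14*h + 2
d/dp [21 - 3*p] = -3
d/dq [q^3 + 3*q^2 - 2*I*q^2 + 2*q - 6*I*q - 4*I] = 3*q^2 + q*(6 - 4*I) + 2 - 6*I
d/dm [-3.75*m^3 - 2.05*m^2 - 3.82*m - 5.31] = -11.25*m^2 - 4.1*m - 3.82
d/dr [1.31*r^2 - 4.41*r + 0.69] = 2.62*r - 4.41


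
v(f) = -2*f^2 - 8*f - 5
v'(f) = -4*f - 8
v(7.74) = -186.74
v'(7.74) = -38.96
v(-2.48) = 2.54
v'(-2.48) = 1.92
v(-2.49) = 2.52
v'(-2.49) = 1.96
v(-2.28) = 2.84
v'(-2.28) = 1.12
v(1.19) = -17.35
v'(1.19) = -12.76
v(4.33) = -77.14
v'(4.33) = -25.32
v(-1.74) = 2.86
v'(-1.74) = -1.04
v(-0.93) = 0.71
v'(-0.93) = -4.28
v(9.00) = -239.00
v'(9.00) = -44.00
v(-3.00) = 1.00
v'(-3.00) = 4.00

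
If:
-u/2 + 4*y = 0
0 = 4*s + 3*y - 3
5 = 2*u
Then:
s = 33/64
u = 5/2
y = 5/16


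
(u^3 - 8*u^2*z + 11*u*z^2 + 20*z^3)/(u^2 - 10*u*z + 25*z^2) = (-u^2 + 3*u*z + 4*z^2)/(-u + 5*z)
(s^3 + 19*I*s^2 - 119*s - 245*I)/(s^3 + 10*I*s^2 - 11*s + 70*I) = (s + 7*I)/(s - 2*I)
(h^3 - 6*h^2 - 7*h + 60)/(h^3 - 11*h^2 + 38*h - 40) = (h + 3)/(h - 2)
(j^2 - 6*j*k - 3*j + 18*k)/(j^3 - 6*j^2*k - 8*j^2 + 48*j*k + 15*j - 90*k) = 1/(j - 5)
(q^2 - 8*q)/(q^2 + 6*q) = (q - 8)/(q + 6)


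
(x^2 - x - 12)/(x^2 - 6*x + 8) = (x + 3)/(x - 2)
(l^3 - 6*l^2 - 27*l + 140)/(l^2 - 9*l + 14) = (l^2 + l - 20)/(l - 2)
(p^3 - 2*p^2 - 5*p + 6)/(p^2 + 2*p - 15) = (p^2 + p - 2)/(p + 5)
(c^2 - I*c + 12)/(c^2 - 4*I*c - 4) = (-c^2 + I*c - 12)/(-c^2 + 4*I*c + 4)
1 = 1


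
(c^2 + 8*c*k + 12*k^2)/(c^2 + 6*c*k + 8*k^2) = (c + 6*k)/(c + 4*k)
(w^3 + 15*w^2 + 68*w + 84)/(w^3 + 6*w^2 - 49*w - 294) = (w + 2)/(w - 7)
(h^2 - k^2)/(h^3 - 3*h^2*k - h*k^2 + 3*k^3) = 1/(h - 3*k)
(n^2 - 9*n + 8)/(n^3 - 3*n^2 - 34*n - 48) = (n - 1)/(n^2 + 5*n + 6)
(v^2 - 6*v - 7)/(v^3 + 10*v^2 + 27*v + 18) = (v - 7)/(v^2 + 9*v + 18)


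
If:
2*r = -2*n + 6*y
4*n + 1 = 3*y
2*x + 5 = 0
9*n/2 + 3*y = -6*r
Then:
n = -14/53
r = 11/53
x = -5/2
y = -1/53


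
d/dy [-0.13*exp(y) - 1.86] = -0.13*exp(y)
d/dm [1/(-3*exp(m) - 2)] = 3*exp(m)/(3*exp(m) + 2)^2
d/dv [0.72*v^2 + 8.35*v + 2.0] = 1.44*v + 8.35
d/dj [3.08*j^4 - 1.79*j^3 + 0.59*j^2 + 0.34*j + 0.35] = 12.32*j^3 - 5.37*j^2 + 1.18*j + 0.34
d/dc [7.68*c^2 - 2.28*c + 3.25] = 15.36*c - 2.28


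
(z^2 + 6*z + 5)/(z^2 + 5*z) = (z + 1)/z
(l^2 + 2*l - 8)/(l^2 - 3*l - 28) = (l - 2)/(l - 7)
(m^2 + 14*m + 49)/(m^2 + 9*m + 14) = (m + 7)/(m + 2)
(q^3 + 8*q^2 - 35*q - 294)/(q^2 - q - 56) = (q^2 + q - 42)/(q - 8)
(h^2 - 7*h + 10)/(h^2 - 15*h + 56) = (h^2 - 7*h + 10)/(h^2 - 15*h + 56)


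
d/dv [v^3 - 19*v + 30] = 3*v^2 - 19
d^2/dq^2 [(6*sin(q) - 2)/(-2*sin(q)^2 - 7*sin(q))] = 2*(12*sin(q)^2 - 58*sin(q) - 66 - 25/sin(q) + 84/sin(q)^2 + 98/sin(q)^3)/(2*sin(q) + 7)^3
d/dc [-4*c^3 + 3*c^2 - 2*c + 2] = -12*c^2 + 6*c - 2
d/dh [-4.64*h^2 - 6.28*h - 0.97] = -9.28*h - 6.28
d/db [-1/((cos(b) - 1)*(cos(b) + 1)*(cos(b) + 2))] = (3 - 4*cos(b)/sin(b)^2 - 2/sin(b)^2)/((cos(b) + 2)^2*sin(b))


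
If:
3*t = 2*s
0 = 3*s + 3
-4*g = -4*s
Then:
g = -1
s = -1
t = -2/3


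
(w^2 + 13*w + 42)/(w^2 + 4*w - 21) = (w + 6)/(w - 3)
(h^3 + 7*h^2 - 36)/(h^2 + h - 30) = (h^2 + h - 6)/(h - 5)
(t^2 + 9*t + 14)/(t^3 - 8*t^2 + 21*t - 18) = (t^2 + 9*t + 14)/(t^3 - 8*t^2 + 21*t - 18)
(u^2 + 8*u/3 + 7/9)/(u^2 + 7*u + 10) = (9*u^2 + 24*u + 7)/(9*(u^2 + 7*u + 10))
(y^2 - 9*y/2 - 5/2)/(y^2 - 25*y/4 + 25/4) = 2*(2*y + 1)/(4*y - 5)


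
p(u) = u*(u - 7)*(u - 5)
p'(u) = u*(u - 7) + u*(u - 5) + (u - 7)*(u - 5)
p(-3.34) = -288.03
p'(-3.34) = 148.63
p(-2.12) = -137.66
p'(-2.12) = 99.36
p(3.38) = 19.82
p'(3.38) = -11.85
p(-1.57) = -88.40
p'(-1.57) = 80.07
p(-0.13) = -4.75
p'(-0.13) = 38.17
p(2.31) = 29.14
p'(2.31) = -4.43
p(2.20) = 29.57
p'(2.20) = -3.28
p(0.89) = 22.35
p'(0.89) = 16.02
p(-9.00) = -2016.00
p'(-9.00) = 494.00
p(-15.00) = -6600.00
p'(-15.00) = 1070.00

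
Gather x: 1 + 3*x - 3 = 3*x - 2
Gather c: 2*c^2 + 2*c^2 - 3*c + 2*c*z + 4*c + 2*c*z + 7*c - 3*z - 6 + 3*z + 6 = 4*c^2 + c*(4*z + 8)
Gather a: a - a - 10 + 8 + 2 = 0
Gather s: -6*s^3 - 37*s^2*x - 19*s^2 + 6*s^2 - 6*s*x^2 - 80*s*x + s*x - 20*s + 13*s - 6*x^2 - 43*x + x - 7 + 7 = -6*s^3 + s^2*(-37*x - 13) + s*(-6*x^2 - 79*x - 7) - 6*x^2 - 42*x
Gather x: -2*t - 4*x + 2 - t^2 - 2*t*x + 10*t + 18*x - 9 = -t^2 + 8*t + x*(14 - 2*t) - 7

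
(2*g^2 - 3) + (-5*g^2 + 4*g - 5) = -3*g^2 + 4*g - 8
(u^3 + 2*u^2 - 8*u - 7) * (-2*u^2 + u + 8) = -2*u^5 - 3*u^4 + 26*u^3 + 22*u^2 - 71*u - 56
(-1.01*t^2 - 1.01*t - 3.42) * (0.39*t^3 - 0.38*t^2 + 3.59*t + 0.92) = -0.3939*t^5 - 0.0101*t^4 - 4.5759*t^3 - 3.2555*t^2 - 13.207*t - 3.1464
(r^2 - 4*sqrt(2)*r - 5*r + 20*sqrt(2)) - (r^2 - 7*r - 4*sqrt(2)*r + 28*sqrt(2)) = 2*r - 8*sqrt(2)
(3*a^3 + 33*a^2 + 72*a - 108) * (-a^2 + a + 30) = -3*a^5 - 30*a^4 + 51*a^3 + 1170*a^2 + 2052*a - 3240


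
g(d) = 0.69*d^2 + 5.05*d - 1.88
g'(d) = 1.38*d + 5.05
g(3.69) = 26.15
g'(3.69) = 10.14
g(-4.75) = -10.30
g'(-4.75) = -1.50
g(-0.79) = -5.44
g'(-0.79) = 3.96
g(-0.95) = -6.05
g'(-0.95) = 3.74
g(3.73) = 26.56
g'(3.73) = 10.20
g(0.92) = 3.35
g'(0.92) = 6.32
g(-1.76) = -8.63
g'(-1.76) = 2.62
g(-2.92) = -10.74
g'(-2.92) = 1.02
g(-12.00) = 36.88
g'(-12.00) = -11.51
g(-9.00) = 8.56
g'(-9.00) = -7.37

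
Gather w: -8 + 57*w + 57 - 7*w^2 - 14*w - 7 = -7*w^2 + 43*w + 42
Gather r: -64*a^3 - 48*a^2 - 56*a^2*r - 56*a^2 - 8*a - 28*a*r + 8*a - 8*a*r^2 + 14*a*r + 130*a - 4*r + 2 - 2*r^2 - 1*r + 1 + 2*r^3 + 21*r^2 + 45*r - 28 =-64*a^3 - 104*a^2 + 130*a + 2*r^3 + r^2*(19 - 8*a) + r*(-56*a^2 - 14*a + 40) - 25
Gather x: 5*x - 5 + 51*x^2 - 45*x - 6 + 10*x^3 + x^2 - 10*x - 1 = 10*x^3 + 52*x^2 - 50*x - 12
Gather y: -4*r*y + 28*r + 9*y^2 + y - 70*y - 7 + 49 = 28*r + 9*y^2 + y*(-4*r - 69) + 42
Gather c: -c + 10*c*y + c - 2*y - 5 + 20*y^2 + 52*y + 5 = 10*c*y + 20*y^2 + 50*y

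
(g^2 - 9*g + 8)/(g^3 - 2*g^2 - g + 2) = (g - 8)/(g^2 - g - 2)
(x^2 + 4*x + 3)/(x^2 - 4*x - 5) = (x + 3)/(x - 5)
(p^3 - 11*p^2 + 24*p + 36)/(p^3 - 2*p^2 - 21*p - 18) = (p - 6)/(p + 3)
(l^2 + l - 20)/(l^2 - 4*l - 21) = (-l^2 - l + 20)/(-l^2 + 4*l + 21)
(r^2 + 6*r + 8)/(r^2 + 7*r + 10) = (r + 4)/(r + 5)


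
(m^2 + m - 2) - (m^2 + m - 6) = 4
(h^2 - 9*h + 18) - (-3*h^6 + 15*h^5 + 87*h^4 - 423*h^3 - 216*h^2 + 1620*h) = 3*h^6 - 15*h^5 - 87*h^4 + 423*h^3 + 217*h^2 - 1629*h + 18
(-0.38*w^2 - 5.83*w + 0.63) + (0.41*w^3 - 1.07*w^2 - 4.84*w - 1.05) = 0.41*w^3 - 1.45*w^2 - 10.67*w - 0.42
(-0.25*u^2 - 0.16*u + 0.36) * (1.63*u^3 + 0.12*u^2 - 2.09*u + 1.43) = -0.4075*u^5 - 0.2908*u^4 + 1.0901*u^3 + 0.0201*u^2 - 0.9812*u + 0.5148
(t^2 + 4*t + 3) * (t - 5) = t^3 - t^2 - 17*t - 15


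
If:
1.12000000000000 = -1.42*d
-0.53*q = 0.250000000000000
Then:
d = -0.79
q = -0.47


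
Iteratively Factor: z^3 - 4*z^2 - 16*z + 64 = (z + 4)*(z^2 - 8*z + 16) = (z - 4)*(z + 4)*(z - 4)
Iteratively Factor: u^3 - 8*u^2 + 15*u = (u - 5)*(u^2 - 3*u) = (u - 5)*(u - 3)*(u)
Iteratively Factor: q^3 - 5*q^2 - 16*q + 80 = (q - 5)*(q^2 - 16) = (q - 5)*(q + 4)*(q - 4)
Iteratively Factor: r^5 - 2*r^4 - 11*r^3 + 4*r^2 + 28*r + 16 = (r - 2)*(r^4 - 11*r^2 - 18*r - 8) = (r - 2)*(r + 1)*(r^3 - r^2 - 10*r - 8) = (r - 2)*(r + 1)*(r + 2)*(r^2 - 3*r - 4) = (r - 2)*(r + 1)^2*(r + 2)*(r - 4)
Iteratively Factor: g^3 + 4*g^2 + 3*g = (g + 1)*(g^2 + 3*g) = g*(g + 1)*(g + 3)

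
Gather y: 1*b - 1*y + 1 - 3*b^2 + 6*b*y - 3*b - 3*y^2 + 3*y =-3*b^2 - 2*b - 3*y^2 + y*(6*b + 2) + 1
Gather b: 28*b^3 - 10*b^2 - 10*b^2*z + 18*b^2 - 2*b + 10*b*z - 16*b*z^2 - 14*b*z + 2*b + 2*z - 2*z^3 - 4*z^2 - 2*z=28*b^3 + b^2*(8 - 10*z) + b*(-16*z^2 - 4*z) - 2*z^3 - 4*z^2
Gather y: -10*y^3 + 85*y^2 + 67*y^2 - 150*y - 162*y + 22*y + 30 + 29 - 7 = -10*y^3 + 152*y^2 - 290*y + 52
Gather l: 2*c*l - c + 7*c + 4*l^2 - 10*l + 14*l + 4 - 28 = 6*c + 4*l^2 + l*(2*c + 4) - 24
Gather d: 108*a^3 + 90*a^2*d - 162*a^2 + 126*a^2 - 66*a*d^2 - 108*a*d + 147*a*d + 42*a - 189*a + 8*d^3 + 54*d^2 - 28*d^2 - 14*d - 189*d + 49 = 108*a^3 - 36*a^2 - 147*a + 8*d^3 + d^2*(26 - 66*a) + d*(90*a^2 + 39*a - 203) + 49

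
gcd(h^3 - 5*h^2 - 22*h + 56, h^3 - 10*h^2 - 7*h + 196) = h^2 - 3*h - 28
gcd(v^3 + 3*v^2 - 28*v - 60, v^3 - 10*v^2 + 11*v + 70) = v^2 - 3*v - 10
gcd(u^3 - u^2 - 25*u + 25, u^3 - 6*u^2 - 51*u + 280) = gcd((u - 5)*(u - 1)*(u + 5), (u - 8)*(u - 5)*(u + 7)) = u - 5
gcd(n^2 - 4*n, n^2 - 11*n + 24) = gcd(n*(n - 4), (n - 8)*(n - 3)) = 1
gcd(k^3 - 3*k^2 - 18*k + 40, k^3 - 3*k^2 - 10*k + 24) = k - 2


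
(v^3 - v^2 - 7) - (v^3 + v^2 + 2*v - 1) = -2*v^2 - 2*v - 6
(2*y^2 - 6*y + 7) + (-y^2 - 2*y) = y^2 - 8*y + 7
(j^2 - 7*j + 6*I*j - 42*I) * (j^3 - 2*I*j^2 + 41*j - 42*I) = j^5 - 7*j^4 + 4*I*j^4 + 53*j^3 - 28*I*j^3 - 371*j^2 + 204*I*j^2 + 252*j - 1428*I*j - 1764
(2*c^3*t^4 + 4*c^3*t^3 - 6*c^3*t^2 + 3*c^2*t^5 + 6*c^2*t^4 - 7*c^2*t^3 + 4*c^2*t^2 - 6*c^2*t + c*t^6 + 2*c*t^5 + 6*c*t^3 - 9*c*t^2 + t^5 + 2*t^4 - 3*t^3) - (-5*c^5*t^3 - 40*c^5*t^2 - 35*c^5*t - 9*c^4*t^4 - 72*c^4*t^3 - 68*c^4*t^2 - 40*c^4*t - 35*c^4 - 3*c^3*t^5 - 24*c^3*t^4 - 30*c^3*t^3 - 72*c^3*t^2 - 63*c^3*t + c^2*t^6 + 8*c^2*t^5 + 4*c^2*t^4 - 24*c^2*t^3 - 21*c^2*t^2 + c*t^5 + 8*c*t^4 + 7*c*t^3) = 5*c^5*t^3 + 40*c^5*t^2 + 35*c^5*t + 9*c^4*t^4 + 72*c^4*t^3 + 68*c^4*t^2 + 40*c^4*t + 35*c^4 + 3*c^3*t^5 + 26*c^3*t^4 + 34*c^3*t^3 + 66*c^3*t^2 + 63*c^3*t - c^2*t^6 - 5*c^2*t^5 + 2*c^2*t^4 + 17*c^2*t^3 + 25*c^2*t^2 - 6*c^2*t + c*t^6 + c*t^5 - 8*c*t^4 - c*t^3 - 9*c*t^2 + t^5 + 2*t^4 - 3*t^3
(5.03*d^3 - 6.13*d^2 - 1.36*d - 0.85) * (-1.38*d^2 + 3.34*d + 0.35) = -6.9414*d^5 + 25.2596*d^4 - 16.8369*d^3 - 5.5149*d^2 - 3.315*d - 0.2975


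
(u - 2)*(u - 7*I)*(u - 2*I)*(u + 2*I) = u^4 - 2*u^3 - 7*I*u^3 + 4*u^2 + 14*I*u^2 - 8*u - 28*I*u + 56*I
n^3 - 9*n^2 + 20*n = n*(n - 5)*(n - 4)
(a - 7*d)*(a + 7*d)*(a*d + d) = a^3*d + a^2*d - 49*a*d^3 - 49*d^3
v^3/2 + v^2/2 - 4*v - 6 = (v/2 + 1)*(v - 3)*(v + 2)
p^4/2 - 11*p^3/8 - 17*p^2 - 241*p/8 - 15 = (p/2 + 1/2)*(p - 8)*(p + 5/4)*(p + 3)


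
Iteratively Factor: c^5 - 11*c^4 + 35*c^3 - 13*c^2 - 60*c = (c)*(c^4 - 11*c^3 + 35*c^2 - 13*c - 60) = c*(c - 3)*(c^3 - 8*c^2 + 11*c + 20) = c*(c - 3)*(c + 1)*(c^2 - 9*c + 20) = c*(c - 5)*(c - 3)*(c + 1)*(c - 4)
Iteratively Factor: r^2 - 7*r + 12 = (r - 4)*(r - 3)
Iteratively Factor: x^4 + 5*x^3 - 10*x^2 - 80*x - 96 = (x + 4)*(x^3 + x^2 - 14*x - 24) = (x + 3)*(x + 4)*(x^2 - 2*x - 8) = (x + 2)*(x + 3)*(x + 4)*(x - 4)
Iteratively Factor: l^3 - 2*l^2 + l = (l)*(l^2 - 2*l + 1) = l*(l - 1)*(l - 1)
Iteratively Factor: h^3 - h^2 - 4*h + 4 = (h - 1)*(h^2 - 4) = (h - 1)*(h + 2)*(h - 2)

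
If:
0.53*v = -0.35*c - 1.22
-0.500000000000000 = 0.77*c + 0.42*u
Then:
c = -1.51428571428571*v - 3.48571428571429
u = 2.77619047619048*v + 5.2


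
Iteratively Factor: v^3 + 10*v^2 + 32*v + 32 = (v + 2)*(v^2 + 8*v + 16) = (v + 2)*(v + 4)*(v + 4)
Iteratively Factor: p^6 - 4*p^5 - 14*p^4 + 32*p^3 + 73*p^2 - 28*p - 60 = (p - 5)*(p^5 + p^4 - 9*p^3 - 13*p^2 + 8*p + 12) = (p - 5)*(p - 1)*(p^4 + 2*p^3 - 7*p^2 - 20*p - 12) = (p - 5)*(p - 1)*(p + 1)*(p^3 + p^2 - 8*p - 12) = (p - 5)*(p - 1)*(p + 1)*(p + 2)*(p^2 - p - 6) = (p - 5)*(p - 3)*(p - 1)*(p + 1)*(p + 2)*(p + 2)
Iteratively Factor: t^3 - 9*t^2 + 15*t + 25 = (t - 5)*(t^2 - 4*t - 5) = (t - 5)*(t + 1)*(t - 5)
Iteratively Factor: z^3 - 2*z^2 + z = (z)*(z^2 - 2*z + 1) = z*(z - 1)*(z - 1)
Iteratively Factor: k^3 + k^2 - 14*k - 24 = (k + 3)*(k^2 - 2*k - 8) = (k - 4)*(k + 3)*(k + 2)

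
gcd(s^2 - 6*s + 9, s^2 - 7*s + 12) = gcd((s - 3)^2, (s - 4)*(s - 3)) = s - 3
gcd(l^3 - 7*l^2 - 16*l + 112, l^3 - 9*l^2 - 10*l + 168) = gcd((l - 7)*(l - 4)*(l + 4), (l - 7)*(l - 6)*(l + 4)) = l^2 - 3*l - 28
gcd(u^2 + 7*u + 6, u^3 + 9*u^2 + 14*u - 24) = u + 6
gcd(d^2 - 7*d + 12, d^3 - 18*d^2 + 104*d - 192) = d - 4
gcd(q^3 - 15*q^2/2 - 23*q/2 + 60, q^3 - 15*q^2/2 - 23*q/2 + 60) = q^3 - 15*q^2/2 - 23*q/2 + 60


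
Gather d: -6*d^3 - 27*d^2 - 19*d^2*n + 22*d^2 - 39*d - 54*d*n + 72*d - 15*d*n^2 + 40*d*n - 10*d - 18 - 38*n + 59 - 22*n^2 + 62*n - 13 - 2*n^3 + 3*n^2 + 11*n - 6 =-6*d^3 + d^2*(-19*n - 5) + d*(-15*n^2 - 14*n + 23) - 2*n^3 - 19*n^2 + 35*n + 22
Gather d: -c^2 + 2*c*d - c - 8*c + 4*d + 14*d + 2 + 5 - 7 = -c^2 - 9*c + d*(2*c + 18)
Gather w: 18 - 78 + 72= 12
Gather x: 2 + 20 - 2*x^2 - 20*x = -2*x^2 - 20*x + 22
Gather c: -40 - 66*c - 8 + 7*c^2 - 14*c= 7*c^2 - 80*c - 48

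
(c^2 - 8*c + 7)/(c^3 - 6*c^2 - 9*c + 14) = 1/(c + 2)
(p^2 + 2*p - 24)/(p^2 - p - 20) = (-p^2 - 2*p + 24)/(-p^2 + p + 20)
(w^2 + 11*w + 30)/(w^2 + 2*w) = (w^2 + 11*w + 30)/(w*(w + 2))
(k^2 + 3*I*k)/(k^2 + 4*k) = (k + 3*I)/(k + 4)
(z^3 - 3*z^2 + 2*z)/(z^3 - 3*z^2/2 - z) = 2*(z - 1)/(2*z + 1)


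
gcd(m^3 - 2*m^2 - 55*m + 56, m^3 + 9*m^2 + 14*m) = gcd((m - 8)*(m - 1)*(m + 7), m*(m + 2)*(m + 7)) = m + 7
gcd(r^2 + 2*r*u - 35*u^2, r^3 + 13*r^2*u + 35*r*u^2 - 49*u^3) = r + 7*u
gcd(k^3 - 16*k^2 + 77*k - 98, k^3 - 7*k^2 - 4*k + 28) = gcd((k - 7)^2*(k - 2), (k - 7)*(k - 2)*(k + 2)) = k^2 - 9*k + 14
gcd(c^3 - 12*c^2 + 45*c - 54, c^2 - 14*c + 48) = c - 6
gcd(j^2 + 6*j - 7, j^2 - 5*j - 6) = 1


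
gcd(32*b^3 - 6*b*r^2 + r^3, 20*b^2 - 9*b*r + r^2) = -4*b + r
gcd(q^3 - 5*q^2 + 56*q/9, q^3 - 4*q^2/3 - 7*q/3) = q^2 - 7*q/3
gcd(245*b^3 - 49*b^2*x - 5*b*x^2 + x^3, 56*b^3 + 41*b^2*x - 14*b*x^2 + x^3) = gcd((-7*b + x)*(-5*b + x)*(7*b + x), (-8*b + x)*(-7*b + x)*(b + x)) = -7*b + x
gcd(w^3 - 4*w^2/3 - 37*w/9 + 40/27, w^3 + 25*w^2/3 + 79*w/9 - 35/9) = w^2 + 4*w/3 - 5/9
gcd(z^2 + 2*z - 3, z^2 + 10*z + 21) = z + 3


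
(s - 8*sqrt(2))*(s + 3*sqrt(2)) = s^2 - 5*sqrt(2)*s - 48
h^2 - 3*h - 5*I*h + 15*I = (h - 3)*(h - 5*I)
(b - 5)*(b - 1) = b^2 - 6*b + 5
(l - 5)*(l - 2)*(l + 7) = l^3 - 39*l + 70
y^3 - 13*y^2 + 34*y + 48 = (y - 8)*(y - 6)*(y + 1)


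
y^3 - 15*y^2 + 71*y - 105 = (y - 7)*(y - 5)*(y - 3)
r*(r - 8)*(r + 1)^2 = r^4 - 6*r^3 - 15*r^2 - 8*r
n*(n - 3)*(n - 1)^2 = n^4 - 5*n^3 + 7*n^2 - 3*n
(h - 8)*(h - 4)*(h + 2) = h^3 - 10*h^2 + 8*h + 64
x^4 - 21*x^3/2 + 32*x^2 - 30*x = x*(x - 6)*(x - 5/2)*(x - 2)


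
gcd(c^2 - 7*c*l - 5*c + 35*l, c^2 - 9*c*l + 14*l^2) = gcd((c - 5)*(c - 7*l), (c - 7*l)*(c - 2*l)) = c - 7*l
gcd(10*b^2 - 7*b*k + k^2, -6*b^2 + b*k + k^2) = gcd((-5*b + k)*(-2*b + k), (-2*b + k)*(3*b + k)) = 2*b - k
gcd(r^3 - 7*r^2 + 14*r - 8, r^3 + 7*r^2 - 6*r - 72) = 1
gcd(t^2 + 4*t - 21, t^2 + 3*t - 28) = t + 7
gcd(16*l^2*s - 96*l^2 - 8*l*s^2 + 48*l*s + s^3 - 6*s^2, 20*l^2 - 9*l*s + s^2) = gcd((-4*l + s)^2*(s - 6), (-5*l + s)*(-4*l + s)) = -4*l + s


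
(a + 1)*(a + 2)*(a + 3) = a^3 + 6*a^2 + 11*a + 6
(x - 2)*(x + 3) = x^2 + x - 6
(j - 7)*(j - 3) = j^2 - 10*j + 21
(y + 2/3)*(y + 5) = y^2 + 17*y/3 + 10/3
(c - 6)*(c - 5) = c^2 - 11*c + 30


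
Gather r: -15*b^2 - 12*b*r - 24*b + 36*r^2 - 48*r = -15*b^2 - 24*b + 36*r^2 + r*(-12*b - 48)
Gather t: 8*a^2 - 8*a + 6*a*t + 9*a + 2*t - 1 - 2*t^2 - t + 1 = 8*a^2 + a - 2*t^2 + t*(6*a + 1)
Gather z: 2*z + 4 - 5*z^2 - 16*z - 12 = -5*z^2 - 14*z - 8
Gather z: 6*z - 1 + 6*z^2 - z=6*z^2 + 5*z - 1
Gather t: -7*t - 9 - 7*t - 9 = -14*t - 18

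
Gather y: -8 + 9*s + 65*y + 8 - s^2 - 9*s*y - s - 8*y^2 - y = -s^2 + 8*s - 8*y^2 + y*(64 - 9*s)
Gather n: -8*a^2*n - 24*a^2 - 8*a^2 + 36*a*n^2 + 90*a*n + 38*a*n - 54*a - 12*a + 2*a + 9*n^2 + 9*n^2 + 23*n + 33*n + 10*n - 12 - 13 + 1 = -32*a^2 - 64*a + n^2*(36*a + 18) + n*(-8*a^2 + 128*a + 66) - 24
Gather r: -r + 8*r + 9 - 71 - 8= 7*r - 70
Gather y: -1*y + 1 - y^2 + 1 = -y^2 - y + 2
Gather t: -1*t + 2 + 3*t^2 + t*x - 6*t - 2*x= 3*t^2 + t*(x - 7) - 2*x + 2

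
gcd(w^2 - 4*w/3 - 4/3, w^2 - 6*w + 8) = w - 2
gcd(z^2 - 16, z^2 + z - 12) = z + 4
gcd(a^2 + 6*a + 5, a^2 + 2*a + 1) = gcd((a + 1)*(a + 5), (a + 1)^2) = a + 1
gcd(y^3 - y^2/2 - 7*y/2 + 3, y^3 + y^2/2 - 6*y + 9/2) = y^2 - 5*y/2 + 3/2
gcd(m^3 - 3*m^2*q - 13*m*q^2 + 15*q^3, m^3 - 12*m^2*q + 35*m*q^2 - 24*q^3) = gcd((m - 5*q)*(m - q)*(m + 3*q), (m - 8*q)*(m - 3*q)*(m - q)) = -m + q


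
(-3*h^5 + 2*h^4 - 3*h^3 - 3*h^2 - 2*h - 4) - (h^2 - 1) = -3*h^5 + 2*h^4 - 3*h^3 - 4*h^2 - 2*h - 3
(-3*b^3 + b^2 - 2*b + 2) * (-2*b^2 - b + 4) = 6*b^5 + b^4 - 9*b^3 + 2*b^2 - 10*b + 8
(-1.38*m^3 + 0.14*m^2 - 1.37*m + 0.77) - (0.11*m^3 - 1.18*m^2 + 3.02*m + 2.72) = -1.49*m^3 + 1.32*m^2 - 4.39*m - 1.95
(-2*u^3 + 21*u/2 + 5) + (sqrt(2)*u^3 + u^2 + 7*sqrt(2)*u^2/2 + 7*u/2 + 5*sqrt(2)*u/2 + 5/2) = -2*u^3 + sqrt(2)*u^3 + u^2 + 7*sqrt(2)*u^2/2 + 5*sqrt(2)*u/2 + 14*u + 15/2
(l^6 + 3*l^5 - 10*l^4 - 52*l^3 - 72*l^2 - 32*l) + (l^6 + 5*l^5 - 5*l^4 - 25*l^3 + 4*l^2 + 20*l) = 2*l^6 + 8*l^5 - 15*l^4 - 77*l^3 - 68*l^2 - 12*l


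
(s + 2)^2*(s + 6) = s^3 + 10*s^2 + 28*s + 24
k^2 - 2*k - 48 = (k - 8)*(k + 6)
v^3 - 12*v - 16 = (v - 4)*(v + 2)^2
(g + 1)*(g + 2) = g^2 + 3*g + 2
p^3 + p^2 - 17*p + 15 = (p - 3)*(p - 1)*(p + 5)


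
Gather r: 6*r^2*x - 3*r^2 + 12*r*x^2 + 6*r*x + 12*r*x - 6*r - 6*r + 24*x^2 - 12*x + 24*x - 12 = r^2*(6*x - 3) + r*(12*x^2 + 18*x - 12) + 24*x^2 + 12*x - 12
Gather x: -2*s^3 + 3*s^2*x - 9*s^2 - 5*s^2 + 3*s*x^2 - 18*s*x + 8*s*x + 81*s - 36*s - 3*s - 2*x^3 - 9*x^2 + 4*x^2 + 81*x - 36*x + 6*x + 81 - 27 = -2*s^3 - 14*s^2 + 42*s - 2*x^3 + x^2*(3*s - 5) + x*(3*s^2 - 10*s + 51) + 54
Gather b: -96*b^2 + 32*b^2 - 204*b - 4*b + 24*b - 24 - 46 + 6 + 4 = -64*b^2 - 184*b - 60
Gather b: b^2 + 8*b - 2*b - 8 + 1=b^2 + 6*b - 7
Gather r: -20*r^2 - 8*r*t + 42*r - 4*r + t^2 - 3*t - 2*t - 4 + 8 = -20*r^2 + r*(38 - 8*t) + t^2 - 5*t + 4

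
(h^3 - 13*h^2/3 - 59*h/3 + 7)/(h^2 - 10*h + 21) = (h^2 + 8*h/3 - 1)/(h - 3)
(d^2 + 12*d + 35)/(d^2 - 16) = (d^2 + 12*d + 35)/(d^2 - 16)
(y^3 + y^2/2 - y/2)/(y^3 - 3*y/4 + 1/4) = 2*y/(2*y - 1)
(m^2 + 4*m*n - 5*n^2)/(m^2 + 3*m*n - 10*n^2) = (m - n)/(m - 2*n)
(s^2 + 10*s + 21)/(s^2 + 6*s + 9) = (s + 7)/(s + 3)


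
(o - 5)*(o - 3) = o^2 - 8*o + 15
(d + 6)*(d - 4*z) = d^2 - 4*d*z + 6*d - 24*z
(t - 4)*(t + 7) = t^2 + 3*t - 28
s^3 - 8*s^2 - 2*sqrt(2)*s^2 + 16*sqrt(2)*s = s*(s - 8)*(s - 2*sqrt(2))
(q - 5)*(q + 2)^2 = q^3 - q^2 - 16*q - 20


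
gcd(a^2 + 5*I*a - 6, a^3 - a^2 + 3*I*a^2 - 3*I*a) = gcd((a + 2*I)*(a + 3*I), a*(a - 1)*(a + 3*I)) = a + 3*I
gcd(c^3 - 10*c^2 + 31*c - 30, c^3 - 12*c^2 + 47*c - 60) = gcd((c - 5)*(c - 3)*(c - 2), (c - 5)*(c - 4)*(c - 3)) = c^2 - 8*c + 15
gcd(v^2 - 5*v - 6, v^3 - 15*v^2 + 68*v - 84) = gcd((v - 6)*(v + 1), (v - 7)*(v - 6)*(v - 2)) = v - 6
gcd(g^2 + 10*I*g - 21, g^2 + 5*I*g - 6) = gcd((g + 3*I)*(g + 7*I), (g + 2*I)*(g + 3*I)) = g + 3*I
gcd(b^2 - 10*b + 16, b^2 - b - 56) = b - 8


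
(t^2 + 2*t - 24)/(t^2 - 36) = (t - 4)/(t - 6)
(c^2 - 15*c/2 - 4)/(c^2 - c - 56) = (c + 1/2)/(c + 7)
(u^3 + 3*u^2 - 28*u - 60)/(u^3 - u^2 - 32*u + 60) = (u + 2)/(u - 2)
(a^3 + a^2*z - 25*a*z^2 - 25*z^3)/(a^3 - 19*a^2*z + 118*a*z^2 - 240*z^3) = (a^2 + 6*a*z + 5*z^2)/(a^2 - 14*a*z + 48*z^2)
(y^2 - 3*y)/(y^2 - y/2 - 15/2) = 2*y/(2*y + 5)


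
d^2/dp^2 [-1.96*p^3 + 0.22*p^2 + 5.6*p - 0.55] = 0.44 - 11.76*p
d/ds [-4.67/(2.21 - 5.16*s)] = -24.0972/(5.16*s - 2.21)^2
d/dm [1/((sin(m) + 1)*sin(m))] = -(2/tan(m) + cos(m)/sin(m)^2)/(sin(m) + 1)^2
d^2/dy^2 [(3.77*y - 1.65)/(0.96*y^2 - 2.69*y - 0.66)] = ((23.4506 - 21.7152*y)*(-0.96*y^2 + 2.69*y + 0.66) - (1.92*y - 2.69)*(3.77*y - 1.65)*(3.84*y - 5.38))/(-0.96*y^2 + 2.69*y + 0.66)^3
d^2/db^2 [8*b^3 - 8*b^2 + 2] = 48*b - 16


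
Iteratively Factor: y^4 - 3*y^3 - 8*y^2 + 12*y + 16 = (y + 2)*(y^3 - 5*y^2 + 2*y + 8) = (y - 4)*(y + 2)*(y^2 - y - 2) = (y - 4)*(y - 2)*(y + 2)*(y + 1)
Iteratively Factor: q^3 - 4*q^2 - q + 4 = (q - 4)*(q^2 - 1) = (q - 4)*(q + 1)*(q - 1)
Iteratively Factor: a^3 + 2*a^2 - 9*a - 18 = (a + 3)*(a^2 - a - 6) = (a + 2)*(a + 3)*(a - 3)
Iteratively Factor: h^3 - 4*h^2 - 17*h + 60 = (h + 4)*(h^2 - 8*h + 15) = (h - 5)*(h + 4)*(h - 3)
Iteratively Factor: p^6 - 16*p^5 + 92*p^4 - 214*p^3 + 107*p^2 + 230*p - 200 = (p - 2)*(p^5 - 14*p^4 + 64*p^3 - 86*p^2 - 65*p + 100) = (p - 5)*(p - 2)*(p^4 - 9*p^3 + 19*p^2 + 9*p - 20) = (p - 5)*(p - 2)*(p - 1)*(p^3 - 8*p^2 + 11*p + 20) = (p - 5)^2*(p - 2)*(p - 1)*(p^2 - 3*p - 4) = (p - 5)^2*(p - 2)*(p - 1)*(p + 1)*(p - 4)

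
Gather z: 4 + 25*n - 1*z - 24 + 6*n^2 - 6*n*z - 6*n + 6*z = 6*n^2 + 19*n + z*(5 - 6*n) - 20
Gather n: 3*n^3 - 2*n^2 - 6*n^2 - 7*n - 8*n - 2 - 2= 3*n^3 - 8*n^2 - 15*n - 4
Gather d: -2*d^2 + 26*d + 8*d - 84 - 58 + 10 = -2*d^2 + 34*d - 132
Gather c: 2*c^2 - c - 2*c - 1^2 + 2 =2*c^2 - 3*c + 1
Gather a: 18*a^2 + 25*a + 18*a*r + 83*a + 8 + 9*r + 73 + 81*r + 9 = 18*a^2 + a*(18*r + 108) + 90*r + 90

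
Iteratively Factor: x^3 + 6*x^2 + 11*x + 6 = (x + 1)*(x^2 + 5*x + 6) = (x + 1)*(x + 3)*(x + 2)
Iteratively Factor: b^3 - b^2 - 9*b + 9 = (b - 3)*(b^2 + 2*b - 3) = (b - 3)*(b - 1)*(b + 3)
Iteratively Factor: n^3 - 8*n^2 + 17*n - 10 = (n - 1)*(n^2 - 7*n + 10) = (n - 5)*(n - 1)*(n - 2)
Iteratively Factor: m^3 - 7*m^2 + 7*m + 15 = (m - 5)*(m^2 - 2*m - 3) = (m - 5)*(m - 3)*(m + 1)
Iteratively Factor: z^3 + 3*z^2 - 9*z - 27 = (z + 3)*(z^2 - 9) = (z + 3)^2*(z - 3)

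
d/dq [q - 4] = 1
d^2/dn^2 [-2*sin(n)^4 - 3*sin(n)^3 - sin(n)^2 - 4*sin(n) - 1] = 32*sin(n)^4 + 27*sin(n)^3 - 20*sin(n)^2 - 14*sin(n) - 2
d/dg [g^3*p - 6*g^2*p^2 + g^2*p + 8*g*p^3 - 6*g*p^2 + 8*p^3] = p*(3*g^2 - 12*g*p + 2*g + 8*p^2 - 6*p)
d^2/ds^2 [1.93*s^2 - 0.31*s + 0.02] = 3.86000000000000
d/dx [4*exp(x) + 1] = 4*exp(x)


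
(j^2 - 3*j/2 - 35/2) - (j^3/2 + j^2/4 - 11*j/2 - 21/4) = -j^3/2 + 3*j^2/4 + 4*j - 49/4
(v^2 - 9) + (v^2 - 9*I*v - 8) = 2*v^2 - 9*I*v - 17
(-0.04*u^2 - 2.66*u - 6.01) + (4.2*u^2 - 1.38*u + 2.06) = 4.16*u^2 - 4.04*u - 3.95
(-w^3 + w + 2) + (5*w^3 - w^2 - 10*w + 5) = 4*w^3 - w^2 - 9*w + 7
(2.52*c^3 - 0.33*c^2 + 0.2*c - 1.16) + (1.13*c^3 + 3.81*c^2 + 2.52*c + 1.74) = 3.65*c^3 + 3.48*c^2 + 2.72*c + 0.58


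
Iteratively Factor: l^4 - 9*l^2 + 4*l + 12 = (l + 1)*(l^3 - l^2 - 8*l + 12) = (l + 1)*(l + 3)*(l^2 - 4*l + 4) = (l - 2)*(l + 1)*(l + 3)*(l - 2)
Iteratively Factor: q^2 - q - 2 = (q + 1)*(q - 2)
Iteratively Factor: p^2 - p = (p)*(p - 1)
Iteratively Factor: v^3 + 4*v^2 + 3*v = (v)*(v^2 + 4*v + 3) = v*(v + 3)*(v + 1)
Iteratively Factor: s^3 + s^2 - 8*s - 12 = (s + 2)*(s^2 - s - 6) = (s - 3)*(s + 2)*(s + 2)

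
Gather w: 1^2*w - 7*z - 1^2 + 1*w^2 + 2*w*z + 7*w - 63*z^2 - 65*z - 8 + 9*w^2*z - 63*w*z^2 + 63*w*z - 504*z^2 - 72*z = w^2*(9*z + 1) + w*(-63*z^2 + 65*z + 8) - 567*z^2 - 144*z - 9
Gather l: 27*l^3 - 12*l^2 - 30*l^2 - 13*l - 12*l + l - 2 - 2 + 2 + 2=27*l^3 - 42*l^2 - 24*l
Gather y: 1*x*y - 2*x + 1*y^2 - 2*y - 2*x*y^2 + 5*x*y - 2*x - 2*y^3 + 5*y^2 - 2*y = -4*x - 2*y^3 + y^2*(6 - 2*x) + y*(6*x - 4)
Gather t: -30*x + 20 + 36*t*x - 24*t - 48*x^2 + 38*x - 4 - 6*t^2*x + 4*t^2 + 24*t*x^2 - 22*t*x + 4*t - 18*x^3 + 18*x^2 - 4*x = t^2*(4 - 6*x) + t*(24*x^2 + 14*x - 20) - 18*x^3 - 30*x^2 + 4*x + 16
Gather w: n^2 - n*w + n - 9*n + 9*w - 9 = n^2 - 8*n + w*(9 - n) - 9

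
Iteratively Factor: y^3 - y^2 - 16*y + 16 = (y - 1)*(y^2 - 16) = (y - 1)*(y + 4)*(y - 4)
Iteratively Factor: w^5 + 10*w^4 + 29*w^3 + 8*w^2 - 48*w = (w + 4)*(w^4 + 6*w^3 + 5*w^2 - 12*w) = w*(w + 4)*(w^3 + 6*w^2 + 5*w - 12) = w*(w - 1)*(w + 4)*(w^2 + 7*w + 12) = w*(w - 1)*(w + 4)^2*(w + 3)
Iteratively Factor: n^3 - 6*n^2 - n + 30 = (n - 3)*(n^2 - 3*n - 10) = (n - 5)*(n - 3)*(n + 2)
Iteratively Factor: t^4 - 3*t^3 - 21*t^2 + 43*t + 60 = (t + 1)*(t^3 - 4*t^2 - 17*t + 60) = (t + 1)*(t + 4)*(t^2 - 8*t + 15) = (t - 3)*(t + 1)*(t + 4)*(t - 5)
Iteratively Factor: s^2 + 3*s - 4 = (s + 4)*(s - 1)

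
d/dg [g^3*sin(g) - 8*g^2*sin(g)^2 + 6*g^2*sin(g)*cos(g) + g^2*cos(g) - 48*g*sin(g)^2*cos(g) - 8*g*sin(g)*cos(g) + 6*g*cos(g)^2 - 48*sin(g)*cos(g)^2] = g^3*cos(g) + 2*g^2*sin(g) - 8*g^2*sin(2*g) + 6*g^2*cos(2*g) + 12*g*sin(g) - 36*g*sin(3*g) + 2*g*cos(g) - 8*g - 4*sin(2*g) - 24*cos(g) + 3*cos(2*g) - 24*cos(3*g) + 3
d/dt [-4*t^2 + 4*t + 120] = 4 - 8*t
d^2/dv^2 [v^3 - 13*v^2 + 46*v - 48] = 6*v - 26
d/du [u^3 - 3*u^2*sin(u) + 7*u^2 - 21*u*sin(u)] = -3*u^2*cos(u) + 3*u^2 - 6*u*sin(u) - 21*u*cos(u) + 14*u - 21*sin(u)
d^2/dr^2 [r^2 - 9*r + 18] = 2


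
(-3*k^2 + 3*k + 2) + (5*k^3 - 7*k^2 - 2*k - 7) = 5*k^3 - 10*k^2 + k - 5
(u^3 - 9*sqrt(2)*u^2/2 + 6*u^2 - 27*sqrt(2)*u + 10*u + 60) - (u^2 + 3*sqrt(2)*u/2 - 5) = u^3 - 9*sqrt(2)*u^2/2 + 5*u^2 - 57*sqrt(2)*u/2 + 10*u + 65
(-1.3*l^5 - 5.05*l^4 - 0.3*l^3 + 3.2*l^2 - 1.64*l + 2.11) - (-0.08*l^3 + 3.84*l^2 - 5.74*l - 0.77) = -1.3*l^5 - 5.05*l^4 - 0.22*l^3 - 0.64*l^2 + 4.1*l + 2.88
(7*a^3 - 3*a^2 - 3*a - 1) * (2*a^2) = 14*a^5 - 6*a^4 - 6*a^3 - 2*a^2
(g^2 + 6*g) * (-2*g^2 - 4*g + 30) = -2*g^4 - 16*g^3 + 6*g^2 + 180*g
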